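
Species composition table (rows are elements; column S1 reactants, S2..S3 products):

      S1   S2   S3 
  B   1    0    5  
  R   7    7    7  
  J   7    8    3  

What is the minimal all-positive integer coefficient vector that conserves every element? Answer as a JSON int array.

Coefficients: [5, 4, 1]

B: 5·1 = 5 | 4·0+1·5 = 5
R: 5·7 = 35 | 4·7+1·7 = 35
J: 5·7 = 35 | 4·8+1·3 = 35
gcd(5,4,1) = 1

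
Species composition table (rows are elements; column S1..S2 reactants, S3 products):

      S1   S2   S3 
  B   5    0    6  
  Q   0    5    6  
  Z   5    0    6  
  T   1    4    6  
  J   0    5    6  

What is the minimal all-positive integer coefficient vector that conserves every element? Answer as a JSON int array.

B: 6·5+6·0 = 30 | 5·6 = 30
Q: 6·0+6·5 = 30 | 5·6 = 30
Z: 6·5+6·0 = 30 | 5·6 = 30
T: 6·1+6·4 = 30 | 5·6 = 30
J: 6·0+6·5 = 30 | 5·6 = 30
gcd(6,6,5) = 1

Coefficients: [6, 6, 5]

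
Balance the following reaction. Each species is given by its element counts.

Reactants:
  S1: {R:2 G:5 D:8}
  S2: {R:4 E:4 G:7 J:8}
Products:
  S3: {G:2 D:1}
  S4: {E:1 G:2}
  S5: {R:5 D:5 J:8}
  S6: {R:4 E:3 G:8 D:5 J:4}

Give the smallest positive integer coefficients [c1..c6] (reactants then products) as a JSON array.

Coefficients: [3, 3, 4, 6, 2, 2]

R: 3·2+3·4 = 18 | 4·0+6·0+2·5+2·4 = 18
E: 3·0+3·4 = 12 | 4·0+6·1+2·0+2·3 = 12
G: 3·5+3·7 = 36 | 4·2+6·2+2·0+2·8 = 36
D: 3·8+3·0 = 24 | 4·1+6·0+2·5+2·5 = 24
J: 3·0+3·8 = 24 | 4·0+6·0+2·8+2·4 = 24
gcd(3,3,4,6,2,2) = 1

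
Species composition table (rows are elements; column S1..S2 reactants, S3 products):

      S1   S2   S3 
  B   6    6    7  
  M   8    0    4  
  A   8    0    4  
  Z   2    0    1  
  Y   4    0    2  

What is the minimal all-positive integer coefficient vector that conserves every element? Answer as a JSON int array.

B: 3·6+4·6 = 42 | 6·7 = 42
M: 3·8+4·0 = 24 | 6·4 = 24
A: 3·8+4·0 = 24 | 6·4 = 24
Z: 3·2+4·0 = 6 | 6·1 = 6
Y: 3·4+4·0 = 12 | 6·2 = 12
gcd(3,4,6) = 1

Coefficients: [3, 4, 6]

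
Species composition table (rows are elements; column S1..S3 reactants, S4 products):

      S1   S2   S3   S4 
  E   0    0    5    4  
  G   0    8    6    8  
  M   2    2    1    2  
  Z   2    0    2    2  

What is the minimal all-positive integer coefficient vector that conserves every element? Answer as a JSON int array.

Coefficients: [1, 2, 4, 5]

E: 1·0+2·0+4·5 = 20 | 5·4 = 20
G: 1·0+2·8+4·6 = 40 | 5·8 = 40
M: 1·2+2·2+4·1 = 10 | 5·2 = 10
Z: 1·2+2·0+4·2 = 10 | 5·2 = 10
gcd(1,2,4,5) = 1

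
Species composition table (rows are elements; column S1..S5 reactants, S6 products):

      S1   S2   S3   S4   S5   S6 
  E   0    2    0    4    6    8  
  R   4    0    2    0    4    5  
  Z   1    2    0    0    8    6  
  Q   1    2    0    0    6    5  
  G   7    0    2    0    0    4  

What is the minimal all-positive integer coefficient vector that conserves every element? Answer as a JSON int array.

E: 2·0+5·2+5·0+5·4+3·6 = 48 | 6·8 = 48
R: 2·4+5·0+5·2+5·0+3·4 = 30 | 6·5 = 30
Z: 2·1+5·2+5·0+5·0+3·8 = 36 | 6·6 = 36
Q: 2·1+5·2+5·0+5·0+3·6 = 30 | 6·5 = 30
G: 2·7+5·0+5·2+5·0+3·0 = 24 | 6·4 = 24
gcd(2,5,5,5,3,6) = 1

Coefficients: [2, 5, 5, 5, 3, 6]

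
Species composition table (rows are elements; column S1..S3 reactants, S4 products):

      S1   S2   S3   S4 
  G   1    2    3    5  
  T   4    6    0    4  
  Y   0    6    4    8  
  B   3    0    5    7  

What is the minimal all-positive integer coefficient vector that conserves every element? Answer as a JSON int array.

Coefficients: [1, 2, 5, 4]

G: 1·1+2·2+5·3 = 20 | 4·5 = 20
T: 1·4+2·6+5·0 = 16 | 4·4 = 16
Y: 1·0+2·6+5·4 = 32 | 4·8 = 32
B: 1·3+2·0+5·5 = 28 | 4·7 = 28
gcd(1,2,5,4) = 1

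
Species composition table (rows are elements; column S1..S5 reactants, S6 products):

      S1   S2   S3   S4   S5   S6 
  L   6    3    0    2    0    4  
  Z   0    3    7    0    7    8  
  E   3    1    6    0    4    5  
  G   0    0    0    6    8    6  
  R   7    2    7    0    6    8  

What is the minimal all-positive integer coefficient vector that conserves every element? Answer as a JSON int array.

L: 1·6+4·3+1·0+1·2+3·0 = 20 | 5·4 = 20
Z: 1·0+4·3+1·7+1·0+3·7 = 40 | 5·8 = 40
E: 1·3+4·1+1·6+1·0+3·4 = 25 | 5·5 = 25
G: 1·0+4·0+1·0+1·6+3·8 = 30 | 5·6 = 30
R: 1·7+4·2+1·7+1·0+3·6 = 40 | 5·8 = 40
gcd(1,4,1,1,3,5) = 1

Coefficients: [1, 4, 1, 1, 3, 5]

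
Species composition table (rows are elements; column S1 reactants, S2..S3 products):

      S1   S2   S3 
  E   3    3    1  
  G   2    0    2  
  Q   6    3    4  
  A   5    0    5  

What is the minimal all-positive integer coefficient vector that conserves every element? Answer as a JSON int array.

Coefficients: [3, 2, 3]

E: 3·3 = 9 | 2·3+3·1 = 9
G: 3·2 = 6 | 2·0+3·2 = 6
Q: 3·6 = 18 | 2·3+3·4 = 18
A: 3·5 = 15 | 2·0+3·5 = 15
gcd(3,2,3) = 1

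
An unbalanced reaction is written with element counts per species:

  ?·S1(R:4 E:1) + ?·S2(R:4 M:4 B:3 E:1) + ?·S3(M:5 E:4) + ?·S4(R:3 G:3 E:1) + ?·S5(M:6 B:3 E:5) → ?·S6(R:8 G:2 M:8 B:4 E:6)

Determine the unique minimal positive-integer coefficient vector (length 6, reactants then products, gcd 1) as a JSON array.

R: 4·4+5·4+2·0+4·3+3·0 = 48 | 6·8 = 48
G: 4·0+5·0+2·0+4·3+3·0 = 12 | 6·2 = 12
M: 4·0+5·4+2·5+4·0+3·6 = 48 | 6·8 = 48
B: 4·0+5·3+2·0+4·0+3·3 = 24 | 6·4 = 24
E: 4·1+5·1+2·4+4·1+3·5 = 36 | 6·6 = 36
gcd(4,5,2,4,3,6) = 1

Coefficients: [4, 5, 2, 4, 3, 6]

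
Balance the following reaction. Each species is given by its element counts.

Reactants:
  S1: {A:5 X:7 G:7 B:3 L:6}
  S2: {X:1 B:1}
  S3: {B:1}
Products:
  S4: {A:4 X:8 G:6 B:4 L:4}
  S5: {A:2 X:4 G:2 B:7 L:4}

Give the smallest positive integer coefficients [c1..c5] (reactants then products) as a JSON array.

A: 2·5+6·0+3·0 = 10 | 2·4+1·2 = 10
X: 2·7+6·1+3·0 = 20 | 2·8+1·4 = 20
G: 2·7+6·0+3·0 = 14 | 2·6+1·2 = 14
B: 2·3+6·1+3·1 = 15 | 2·4+1·7 = 15
L: 2·6+6·0+3·0 = 12 | 2·4+1·4 = 12
gcd(2,6,3,2,1) = 1

Coefficients: [2, 6, 3, 2, 1]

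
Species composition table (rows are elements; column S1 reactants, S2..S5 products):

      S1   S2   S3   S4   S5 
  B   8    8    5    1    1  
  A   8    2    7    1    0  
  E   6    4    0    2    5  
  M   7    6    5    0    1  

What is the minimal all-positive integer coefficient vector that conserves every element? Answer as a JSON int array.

B: 5·8 = 40 | 1·8+5·5+3·1+4·1 = 40
A: 5·8 = 40 | 1·2+5·7+3·1+4·0 = 40
E: 5·6 = 30 | 1·4+5·0+3·2+4·5 = 30
M: 5·7 = 35 | 1·6+5·5+3·0+4·1 = 35
gcd(5,1,5,3,4) = 1

Coefficients: [5, 1, 5, 3, 4]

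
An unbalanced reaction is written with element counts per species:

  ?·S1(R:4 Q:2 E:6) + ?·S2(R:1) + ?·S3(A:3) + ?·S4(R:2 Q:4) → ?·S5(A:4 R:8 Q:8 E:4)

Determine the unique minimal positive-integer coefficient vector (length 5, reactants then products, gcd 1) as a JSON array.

A: 2·0+6·0+4·3+5·0 = 12 | 3·4 = 12
R: 2·4+6·1+4·0+5·2 = 24 | 3·8 = 24
Q: 2·2+6·0+4·0+5·4 = 24 | 3·8 = 24
E: 2·6+6·0+4·0+5·0 = 12 | 3·4 = 12
gcd(2,6,4,5,3) = 1

Coefficients: [2, 6, 4, 5, 3]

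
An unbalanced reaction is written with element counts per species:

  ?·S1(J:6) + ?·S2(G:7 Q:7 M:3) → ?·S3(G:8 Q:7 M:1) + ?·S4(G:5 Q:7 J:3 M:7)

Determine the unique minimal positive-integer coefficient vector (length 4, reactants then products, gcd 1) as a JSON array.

Coefficients: [1, 6, 4, 2]

G: 1·0+6·7 = 42 | 4·8+2·5 = 42
Q: 1·0+6·7 = 42 | 4·7+2·7 = 42
J: 1·6+6·0 = 6 | 4·0+2·3 = 6
M: 1·0+6·3 = 18 | 4·1+2·7 = 18
gcd(1,6,4,2) = 1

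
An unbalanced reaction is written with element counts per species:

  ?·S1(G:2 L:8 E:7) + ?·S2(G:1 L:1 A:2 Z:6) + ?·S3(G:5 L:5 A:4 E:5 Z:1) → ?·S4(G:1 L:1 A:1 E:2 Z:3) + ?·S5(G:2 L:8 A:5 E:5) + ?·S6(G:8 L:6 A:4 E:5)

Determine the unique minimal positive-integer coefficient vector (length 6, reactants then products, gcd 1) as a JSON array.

Coefficients: [1, 2, 6, 6, 2, 3]

G: 1·2+2·1+6·5 = 34 | 6·1+2·2+3·8 = 34
L: 1·8+2·1+6·5 = 40 | 6·1+2·8+3·6 = 40
A: 1·0+2·2+6·4 = 28 | 6·1+2·5+3·4 = 28
E: 1·7+2·0+6·5 = 37 | 6·2+2·5+3·5 = 37
Z: 1·0+2·6+6·1 = 18 | 6·3+2·0+3·0 = 18
gcd(1,2,6,6,2,3) = 1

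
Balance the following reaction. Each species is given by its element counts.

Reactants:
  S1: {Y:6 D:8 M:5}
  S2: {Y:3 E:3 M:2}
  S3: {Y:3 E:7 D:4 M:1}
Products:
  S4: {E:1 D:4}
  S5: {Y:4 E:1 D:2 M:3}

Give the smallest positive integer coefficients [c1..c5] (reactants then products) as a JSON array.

Y: 3·6+1·3+1·3 = 24 | 4·0+6·4 = 24
E: 3·0+1·3+1·7 = 10 | 4·1+6·1 = 10
D: 3·8+1·0+1·4 = 28 | 4·4+6·2 = 28
M: 3·5+1·2+1·1 = 18 | 4·0+6·3 = 18
gcd(3,1,1,4,6) = 1

Coefficients: [3, 1, 1, 4, 6]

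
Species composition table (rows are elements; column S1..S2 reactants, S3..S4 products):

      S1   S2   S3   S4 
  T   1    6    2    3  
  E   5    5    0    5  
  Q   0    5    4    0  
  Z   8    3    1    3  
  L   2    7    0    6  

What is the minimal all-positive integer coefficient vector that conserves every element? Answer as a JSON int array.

Coefficients: [1, 4, 5, 5]

T: 1·1+4·6 = 25 | 5·2+5·3 = 25
E: 1·5+4·5 = 25 | 5·0+5·5 = 25
Q: 1·0+4·5 = 20 | 5·4+5·0 = 20
Z: 1·8+4·3 = 20 | 5·1+5·3 = 20
L: 1·2+4·7 = 30 | 5·0+5·6 = 30
gcd(1,4,5,5) = 1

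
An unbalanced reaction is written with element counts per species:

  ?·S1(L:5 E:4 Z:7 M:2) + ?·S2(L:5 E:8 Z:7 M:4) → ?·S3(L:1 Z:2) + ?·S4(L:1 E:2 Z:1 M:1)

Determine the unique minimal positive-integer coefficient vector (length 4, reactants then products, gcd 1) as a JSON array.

Coefficients: [1, 1, 4, 6]

L: 1·5+1·5 = 10 | 4·1+6·1 = 10
E: 1·4+1·8 = 12 | 4·0+6·2 = 12
Z: 1·7+1·7 = 14 | 4·2+6·1 = 14
M: 1·2+1·4 = 6 | 4·0+6·1 = 6
gcd(1,1,4,6) = 1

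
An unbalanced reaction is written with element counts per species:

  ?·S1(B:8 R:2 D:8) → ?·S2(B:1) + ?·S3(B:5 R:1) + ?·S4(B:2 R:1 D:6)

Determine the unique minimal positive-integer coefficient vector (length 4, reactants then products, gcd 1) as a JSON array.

Coefficients: [3, 6, 2, 4]

B: 3·8 = 24 | 6·1+2·5+4·2 = 24
R: 3·2 = 6 | 6·0+2·1+4·1 = 6
D: 3·8 = 24 | 6·0+2·0+4·6 = 24
gcd(3,6,2,4) = 1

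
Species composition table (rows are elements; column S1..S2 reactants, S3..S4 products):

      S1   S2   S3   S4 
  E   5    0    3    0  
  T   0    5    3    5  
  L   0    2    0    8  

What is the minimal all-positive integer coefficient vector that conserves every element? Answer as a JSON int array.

E: 3·5+4·0 = 15 | 5·3+1·0 = 15
T: 3·0+4·5 = 20 | 5·3+1·5 = 20
L: 3·0+4·2 = 8 | 5·0+1·8 = 8
gcd(3,4,5,1) = 1

Coefficients: [3, 4, 5, 1]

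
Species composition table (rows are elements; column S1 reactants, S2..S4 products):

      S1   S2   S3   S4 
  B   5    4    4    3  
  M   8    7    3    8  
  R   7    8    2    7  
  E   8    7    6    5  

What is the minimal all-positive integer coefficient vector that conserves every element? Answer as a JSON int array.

B: 5·5 = 25 | 1·4+3·4+3·3 = 25
M: 5·8 = 40 | 1·7+3·3+3·8 = 40
R: 5·7 = 35 | 1·8+3·2+3·7 = 35
E: 5·8 = 40 | 1·7+3·6+3·5 = 40
gcd(5,1,3,3) = 1

Coefficients: [5, 1, 3, 3]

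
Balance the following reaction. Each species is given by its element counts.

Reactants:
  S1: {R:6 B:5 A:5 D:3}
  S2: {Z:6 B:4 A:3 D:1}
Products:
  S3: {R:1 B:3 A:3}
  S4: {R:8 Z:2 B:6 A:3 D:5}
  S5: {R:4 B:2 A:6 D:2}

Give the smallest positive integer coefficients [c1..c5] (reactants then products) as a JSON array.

R: 6·6+1·0 = 36 | 4·1+3·8+2·4 = 36
Z: 6·0+1·6 = 6 | 4·0+3·2+2·0 = 6
B: 6·5+1·4 = 34 | 4·3+3·6+2·2 = 34
A: 6·5+1·3 = 33 | 4·3+3·3+2·6 = 33
D: 6·3+1·1 = 19 | 4·0+3·5+2·2 = 19
gcd(6,1,4,3,2) = 1

Coefficients: [6, 1, 4, 3, 2]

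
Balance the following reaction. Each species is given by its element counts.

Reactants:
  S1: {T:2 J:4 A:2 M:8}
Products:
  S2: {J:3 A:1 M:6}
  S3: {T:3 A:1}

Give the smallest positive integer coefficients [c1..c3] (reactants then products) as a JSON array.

T: 3·2 = 6 | 4·0+2·3 = 6
J: 3·4 = 12 | 4·3+2·0 = 12
A: 3·2 = 6 | 4·1+2·1 = 6
M: 3·8 = 24 | 4·6+2·0 = 24
gcd(3,4,2) = 1

Coefficients: [3, 4, 2]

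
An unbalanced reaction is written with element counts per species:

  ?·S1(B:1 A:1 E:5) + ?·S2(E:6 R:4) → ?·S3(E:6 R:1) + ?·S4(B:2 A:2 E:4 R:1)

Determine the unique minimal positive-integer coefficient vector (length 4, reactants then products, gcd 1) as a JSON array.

B: 6·1+2·0 = 6 | 5·0+3·2 = 6
A: 6·1+2·0 = 6 | 5·0+3·2 = 6
E: 6·5+2·6 = 42 | 5·6+3·4 = 42
R: 6·0+2·4 = 8 | 5·1+3·1 = 8
gcd(6,2,5,3) = 1

Coefficients: [6, 2, 5, 3]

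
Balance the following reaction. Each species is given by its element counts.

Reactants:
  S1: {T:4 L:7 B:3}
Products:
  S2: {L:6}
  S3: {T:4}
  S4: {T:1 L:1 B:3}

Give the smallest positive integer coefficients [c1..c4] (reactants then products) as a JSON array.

Coefficients: [4, 4, 3, 4]

T: 4·4 = 16 | 4·0+3·4+4·1 = 16
L: 4·7 = 28 | 4·6+3·0+4·1 = 28
B: 4·3 = 12 | 4·0+3·0+4·3 = 12
gcd(4,4,3,4) = 1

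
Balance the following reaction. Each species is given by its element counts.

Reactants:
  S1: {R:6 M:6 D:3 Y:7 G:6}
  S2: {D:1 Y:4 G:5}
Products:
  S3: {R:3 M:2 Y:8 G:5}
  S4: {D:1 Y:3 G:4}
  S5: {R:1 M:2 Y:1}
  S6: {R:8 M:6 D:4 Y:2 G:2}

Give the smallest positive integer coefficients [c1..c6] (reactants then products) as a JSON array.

Coefficients: [4, 1, 1, 5, 5, 2]

R: 4·6+1·0 = 24 | 1·3+5·0+5·1+2·8 = 24
M: 4·6+1·0 = 24 | 1·2+5·0+5·2+2·6 = 24
D: 4·3+1·1 = 13 | 1·0+5·1+5·0+2·4 = 13
Y: 4·7+1·4 = 32 | 1·8+5·3+5·1+2·2 = 32
G: 4·6+1·5 = 29 | 1·5+5·4+5·0+2·2 = 29
gcd(4,1,1,5,5,2) = 1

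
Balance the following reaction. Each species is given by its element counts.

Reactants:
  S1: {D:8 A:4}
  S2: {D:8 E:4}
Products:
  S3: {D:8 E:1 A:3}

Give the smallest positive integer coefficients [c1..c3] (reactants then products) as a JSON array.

D: 3·8+1·8 = 32 | 4·8 = 32
E: 3·0+1·4 = 4 | 4·1 = 4
A: 3·4+1·0 = 12 | 4·3 = 12
gcd(3,1,4) = 1

Coefficients: [3, 1, 4]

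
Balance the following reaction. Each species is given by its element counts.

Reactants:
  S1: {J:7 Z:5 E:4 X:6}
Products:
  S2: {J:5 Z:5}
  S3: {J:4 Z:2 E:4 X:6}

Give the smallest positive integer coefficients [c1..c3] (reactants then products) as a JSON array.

Coefficients: [5, 3, 5]

J: 5·7 = 35 | 3·5+5·4 = 35
Z: 5·5 = 25 | 3·5+5·2 = 25
E: 5·4 = 20 | 3·0+5·4 = 20
X: 5·6 = 30 | 3·0+5·6 = 30
gcd(5,3,5) = 1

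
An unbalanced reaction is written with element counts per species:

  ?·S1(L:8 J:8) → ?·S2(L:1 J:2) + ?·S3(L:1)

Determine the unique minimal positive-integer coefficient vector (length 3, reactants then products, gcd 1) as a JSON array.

Coefficients: [1, 4, 4]

L: 1·8 = 8 | 4·1+4·1 = 8
J: 1·8 = 8 | 4·2+4·0 = 8
gcd(1,4,4) = 1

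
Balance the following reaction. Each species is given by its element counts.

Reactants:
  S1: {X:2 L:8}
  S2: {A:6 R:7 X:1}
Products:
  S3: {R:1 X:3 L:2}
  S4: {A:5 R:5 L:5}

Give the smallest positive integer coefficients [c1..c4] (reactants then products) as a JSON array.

Coefficients: [5, 5, 5, 6]

A: 5·0+5·6 = 30 | 5·0+6·5 = 30
R: 5·0+5·7 = 35 | 5·1+6·5 = 35
X: 5·2+5·1 = 15 | 5·3+6·0 = 15
L: 5·8+5·0 = 40 | 5·2+6·5 = 40
gcd(5,5,5,6) = 1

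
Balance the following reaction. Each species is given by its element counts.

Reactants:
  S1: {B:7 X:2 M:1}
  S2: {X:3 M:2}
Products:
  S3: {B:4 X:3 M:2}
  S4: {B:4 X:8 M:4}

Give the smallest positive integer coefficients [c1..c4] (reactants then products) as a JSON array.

B: 4·7+6·0 = 28 | 6·4+1·4 = 28
X: 4·2+6·3 = 26 | 6·3+1·8 = 26
M: 4·1+6·2 = 16 | 6·2+1·4 = 16
gcd(4,6,6,1) = 1

Coefficients: [4, 6, 6, 1]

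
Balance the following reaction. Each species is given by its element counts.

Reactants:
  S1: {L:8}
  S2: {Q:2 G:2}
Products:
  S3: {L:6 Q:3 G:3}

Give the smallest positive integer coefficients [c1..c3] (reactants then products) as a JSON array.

Coefficients: [3, 6, 4]

L: 3·8+6·0 = 24 | 4·6 = 24
Q: 3·0+6·2 = 12 | 4·3 = 12
G: 3·0+6·2 = 12 | 4·3 = 12
gcd(3,6,4) = 1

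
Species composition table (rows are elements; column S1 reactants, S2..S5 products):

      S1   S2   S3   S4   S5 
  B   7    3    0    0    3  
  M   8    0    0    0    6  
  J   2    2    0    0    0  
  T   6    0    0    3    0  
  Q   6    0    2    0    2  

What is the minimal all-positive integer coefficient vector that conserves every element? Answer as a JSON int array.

Coefficients: [3, 3, 5, 6, 4]

B: 3·7 = 21 | 3·3+5·0+6·0+4·3 = 21
M: 3·8 = 24 | 3·0+5·0+6·0+4·6 = 24
J: 3·2 = 6 | 3·2+5·0+6·0+4·0 = 6
T: 3·6 = 18 | 3·0+5·0+6·3+4·0 = 18
Q: 3·6 = 18 | 3·0+5·2+6·0+4·2 = 18
gcd(3,3,5,6,4) = 1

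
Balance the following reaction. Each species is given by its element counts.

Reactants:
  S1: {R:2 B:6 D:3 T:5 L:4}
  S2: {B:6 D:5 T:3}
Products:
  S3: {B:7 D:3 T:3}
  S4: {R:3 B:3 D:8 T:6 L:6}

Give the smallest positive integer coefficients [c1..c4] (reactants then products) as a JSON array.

R: 3·2+5·0 = 6 | 6·0+2·3 = 6
B: 3·6+5·6 = 48 | 6·7+2·3 = 48
D: 3·3+5·5 = 34 | 6·3+2·8 = 34
T: 3·5+5·3 = 30 | 6·3+2·6 = 30
L: 3·4+5·0 = 12 | 6·0+2·6 = 12
gcd(3,5,6,2) = 1

Coefficients: [3, 5, 6, 2]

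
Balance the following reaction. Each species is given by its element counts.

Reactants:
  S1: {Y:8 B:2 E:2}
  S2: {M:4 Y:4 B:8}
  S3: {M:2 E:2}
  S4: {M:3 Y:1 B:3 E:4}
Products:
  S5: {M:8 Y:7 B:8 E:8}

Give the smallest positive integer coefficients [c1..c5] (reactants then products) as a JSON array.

M: 1·0+1·4+3·2+2·3 = 16 | 2·8 = 16
Y: 1·8+1·4+3·0+2·1 = 14 | 2·7 = 14
B: 1·2+1·8+3·0+2·3 = 16 | 2·8 = 16
E: 1·2+1·0+3·2+2·4 = 16 | 2·8 = 16
gcd(1,1,3,2,2) = 1

Coefficients: [1, 1, 3, 2, 2]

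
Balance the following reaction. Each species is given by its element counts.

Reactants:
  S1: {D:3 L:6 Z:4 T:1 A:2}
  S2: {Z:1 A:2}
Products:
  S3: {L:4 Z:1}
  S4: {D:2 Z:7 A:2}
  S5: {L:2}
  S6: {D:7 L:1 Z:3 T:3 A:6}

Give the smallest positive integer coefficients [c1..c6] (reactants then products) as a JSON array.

Coefficients: [6, 2, 6, 2, 5, 2]

D: 6·3+2·0 = 18 | 6·0+2·2+5·0+2·7 = 18
L: 6·6+2·0 = 36 | 6·4+2·0+5·2+2·1 = 36
Z: 6·4+2·1 = 26 | 6·1+2·7+5·0+2·3 = 26
T: 6·1+2·0 = 6 | 6·0+2·0+5·0+2·3 = 6
A: 6·2+2·2 = 16 | 6·0+2·2+5·0+2·6 = 16
gcd(6,2,6,2,5,2) = 1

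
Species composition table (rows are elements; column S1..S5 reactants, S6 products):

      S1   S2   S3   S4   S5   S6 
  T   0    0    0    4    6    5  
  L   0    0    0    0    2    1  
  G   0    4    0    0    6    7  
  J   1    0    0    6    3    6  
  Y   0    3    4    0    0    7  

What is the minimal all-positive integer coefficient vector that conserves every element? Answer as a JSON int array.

T: 3·0+2·0+2·0+1·4+1·6 = 10 | 2·5 = 10
L: 3·0+2·0+2·0+1·0+1·2 = 2 | 2·1 = 2
G: 3·0+2·4+2·0+1·0+1·6 = 14 | 2·7 = 14
J: 3·1+2·0+2·0+1·6+1·3 = 12 | 2·6 = 12
Y: 3·0+2·3+2·4+1·0+1·0 = 14 | 2·7 = 14
gcd(3,2,2,1,1,2) = 1

Coefficients: [3, 2, 2, 1, 1, 2]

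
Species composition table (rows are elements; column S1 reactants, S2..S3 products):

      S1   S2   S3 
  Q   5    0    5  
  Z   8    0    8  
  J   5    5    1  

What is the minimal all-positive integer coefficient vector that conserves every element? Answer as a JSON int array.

Coefficients: [5, 4, 5]

Q: 5·5 = 25 | 4·0+5·5 = 25
Z: 5·8 = 40 | 4·0+5·8 = 40
J: 5·5 = 25 | 4·5+5·1 = 25
gcd(5,4,5) = 1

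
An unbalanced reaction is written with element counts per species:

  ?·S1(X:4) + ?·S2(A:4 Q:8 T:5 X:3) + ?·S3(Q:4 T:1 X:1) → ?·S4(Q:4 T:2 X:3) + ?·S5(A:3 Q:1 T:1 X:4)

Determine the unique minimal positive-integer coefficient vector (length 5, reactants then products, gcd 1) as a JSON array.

A: 6·0+3·4+1·0 = 12 | 6·0+4·3 = 12
Q: 6·0+3·8+1·4 = 28 | 6·4+4·1 = 28
T: 6·0+3·5+1·1 = 16 | 6·2+4·1 = 16
X: 6·4+3·3+1·1 = 34 | 6·3+4·4 = 34
gcd(6,3,1,6,4) = 1

Coefficients: [6, 3, 1, 6, 4]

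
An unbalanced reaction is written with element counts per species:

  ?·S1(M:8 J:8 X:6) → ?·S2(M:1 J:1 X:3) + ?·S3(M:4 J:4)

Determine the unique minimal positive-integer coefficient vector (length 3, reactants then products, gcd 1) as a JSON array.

Coefficients: [2, 4, 3]

M: 2·8 = 16 | 4·1+3·4 = 16
J: 2·8 = 16 | 4·1+3·4 = 16
X: 2·6 = 12 | 4·3+3·0 = 12
gcd(2,4,3) = 1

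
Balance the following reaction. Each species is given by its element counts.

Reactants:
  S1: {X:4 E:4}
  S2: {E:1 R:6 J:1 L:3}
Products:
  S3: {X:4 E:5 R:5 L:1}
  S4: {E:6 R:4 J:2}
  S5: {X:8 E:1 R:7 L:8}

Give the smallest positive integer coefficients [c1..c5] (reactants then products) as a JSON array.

X: 6·4+6·0 = 24 | 2·4+3·0+2·8 = 24
E: 6·4+6·1 = 30 | 2·5+3·6+2·1 = 30
R: 6·0+6·6 = 36 | 2·5+3·4+2·7 = 36
J: 6·0+6·1 = 6 | 2·0+3·2+2·0 = 6
L: 6·0+6·3 = 18 | 2·1+3·0+2·8 = 18
gcd(6,6,2,3,2) = 1

Coefficients: [6, 6, 2, 3, 2]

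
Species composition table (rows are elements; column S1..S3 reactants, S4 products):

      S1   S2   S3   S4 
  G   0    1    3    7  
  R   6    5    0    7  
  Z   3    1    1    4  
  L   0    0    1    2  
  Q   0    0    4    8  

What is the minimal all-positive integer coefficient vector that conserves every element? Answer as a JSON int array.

G: 1·0+3·1+6·3 = 21 | 3·7 = 21
R: 1·6+3·5+6·0 = 21 | 3·7 = 21
Z: 1·3+3·1+6·1 = 12 | 3·4 = 12
L: 1·0+3·0+6·1 = 6 | 3·2 = 6
Q: 1·0+3·0+6·4 = 24 | 3·8 = 24
gcd(1,3,6,3) = 1

Coefficients: [1, 3, 6, 3]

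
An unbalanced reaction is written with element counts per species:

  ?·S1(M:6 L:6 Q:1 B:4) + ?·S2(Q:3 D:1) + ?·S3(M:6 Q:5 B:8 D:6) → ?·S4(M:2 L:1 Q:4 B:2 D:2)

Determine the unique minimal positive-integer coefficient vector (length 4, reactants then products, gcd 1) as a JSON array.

Coefficients: [1, 6, 1, 6]

M: 1·6+6·0+1·6 = 12 | 6·2 = 12
L: 1·6+6·0+1·0 = 6 | 6·1 = 6
Q: 1·1+6·3+1·5 = 24 | 6·4 = 24
B: 1·4+6·0+1·8 = 12 | 6·2 = 12
D: 1·0+6·1+1·6 = 12 | 6·2 = 12
gcd(1,6,1,6) = 1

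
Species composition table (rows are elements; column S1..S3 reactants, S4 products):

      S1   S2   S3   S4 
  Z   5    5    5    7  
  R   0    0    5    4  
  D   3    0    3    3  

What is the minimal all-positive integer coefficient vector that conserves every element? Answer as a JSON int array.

Z: 1·5+2·5+4·5 = 35 | 5·7 = 35
R: 1·0+2·0+4·5 = 20 | 5·4 = 20
D: 1·3+2·0+4·3 = 15 | 5·3 = 15
gcd(1,2,4,5) = 1

Coefficients: [1, 2, 4, 5]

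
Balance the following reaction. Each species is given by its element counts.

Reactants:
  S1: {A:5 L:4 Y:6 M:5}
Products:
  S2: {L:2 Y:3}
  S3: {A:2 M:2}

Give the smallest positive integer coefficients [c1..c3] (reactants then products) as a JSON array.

A: 2·5 = 10 | 4·0+5·2 = 10
L: 2·4 = 8 | 4·2+5·0 = 8
Y: 2·6 = 12 | 4·3+5·0 = 12
M: 2·5 = 10 | 4·0+5·2 = 10
gcd(2,4,5) = 1

Coefficients: [2, 4, 5]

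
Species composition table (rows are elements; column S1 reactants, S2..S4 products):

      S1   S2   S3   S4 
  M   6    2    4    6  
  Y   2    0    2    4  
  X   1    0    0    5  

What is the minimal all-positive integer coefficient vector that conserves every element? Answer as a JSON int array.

M: 5·6 = 30 | 6·2+3·4+1·6 = 30
Y: 5·2 = 10 | 6·0+3·2+1·4 = 10
X: 5·1 = 5 | 6·0+3·0+1·5 = 5
gcd(5,6,3,1) = 1

Coefficients: [5, 6, 3, 1]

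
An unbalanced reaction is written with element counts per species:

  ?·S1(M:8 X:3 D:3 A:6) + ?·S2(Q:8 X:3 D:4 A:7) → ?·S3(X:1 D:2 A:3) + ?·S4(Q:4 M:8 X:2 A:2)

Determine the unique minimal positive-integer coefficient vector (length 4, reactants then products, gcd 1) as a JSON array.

Coefficients: [2, 1, 5, 2]

Q: 2·0+1·8 = 8 | 5·0+2·4 = 8
M: 2·8+1·0 = 16 | 5·0+2·8 = 16
X: 2·3+1·3 = 9 | 5·1+2·2 = 9
D: 2·3+1·4 = 10 | 5·2+2·0 = 10
A: 2·6+1·7 = 19 | 5·3+2·2 = 19
gcd(2,1,5,2) = 1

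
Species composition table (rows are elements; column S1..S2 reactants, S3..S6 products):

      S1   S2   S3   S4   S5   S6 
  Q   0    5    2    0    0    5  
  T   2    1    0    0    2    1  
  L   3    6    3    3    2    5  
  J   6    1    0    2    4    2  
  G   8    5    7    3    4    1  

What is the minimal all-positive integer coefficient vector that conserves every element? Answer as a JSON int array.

Coefficients: [4, 6, 5, 1, 5, 4]

Q: 4·0+6·5 = 30 | 5·2+1·0+5·0+4·5 = 30
T: 4·2+6·1 = 14 | 5·0+1·0+5·2+4·1 = 14
L: 4·3+6·6 = 48 | 5·3+1·3+5·2+4·5 = 48
J: 4·6+6·1 = 30 | 5·0+1·2+5·4+4·2 = 30
G: 4·8+6·5 = 62 | 5·7+1·3+5·4+4·1 = 62
gcd(4,6,5,1,5,4) = 1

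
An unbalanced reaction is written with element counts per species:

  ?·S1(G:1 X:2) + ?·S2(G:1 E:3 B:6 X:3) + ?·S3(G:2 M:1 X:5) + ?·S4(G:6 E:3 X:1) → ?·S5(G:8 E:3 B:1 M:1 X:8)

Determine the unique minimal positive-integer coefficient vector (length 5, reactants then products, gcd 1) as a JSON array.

Coefficients: [5, 1, 6, 5, 6]

G: 5·1+1·1+6·2+5·6 = 48 | 6·8 = 48
E: 5·0+1·3+6·0+5·3 = 18 | 6·3 = 18
B: 5·0+1·6+6·0+5·0 = 6 | 6·1 = 6
M: 5·0+1·0+6·1+5·0 = 6 | 6·1 = 6
X: 5·2+1·3+6·5+5·1 = 48 | 6·8 = 48
gcd(5,1,6,5,6) = 1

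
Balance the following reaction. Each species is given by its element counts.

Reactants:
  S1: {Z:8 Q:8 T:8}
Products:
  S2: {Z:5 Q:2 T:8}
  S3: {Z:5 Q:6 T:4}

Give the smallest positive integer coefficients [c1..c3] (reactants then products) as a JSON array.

Z: 5·8 = 40 | 2·5+6·5 = 40
Q: 5·8 = 40 | 2·2+6·6 = 40
T: 5·8 = 40 | 2·8+6·4 = 40
gcd(5,2,6) = 1

Coefficients: [5, 2, 6]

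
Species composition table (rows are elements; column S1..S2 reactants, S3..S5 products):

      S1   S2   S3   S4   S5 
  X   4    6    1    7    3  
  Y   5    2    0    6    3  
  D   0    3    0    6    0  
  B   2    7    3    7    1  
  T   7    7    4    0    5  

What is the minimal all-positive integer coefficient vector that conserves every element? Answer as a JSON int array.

Coefficients: [4, 2, 3, 1, 6]

X: 4·4+2·6 = 28 | 3·1+1·7+6·3 = 28
Y: 4·5+2·2 = 24 | 3·0+1·6+6·3 = 24
D: 4·0+2·3 = 6 | 3·0+1·6+6·0 = 6
B: 4·2+2·7 = 22 | 3·3+1·7+6·1 = 22
T: 4·7+2·7 = 42 | 3·4+1·0+6·5 = 42
gcd(4,2,3,1,6) = 1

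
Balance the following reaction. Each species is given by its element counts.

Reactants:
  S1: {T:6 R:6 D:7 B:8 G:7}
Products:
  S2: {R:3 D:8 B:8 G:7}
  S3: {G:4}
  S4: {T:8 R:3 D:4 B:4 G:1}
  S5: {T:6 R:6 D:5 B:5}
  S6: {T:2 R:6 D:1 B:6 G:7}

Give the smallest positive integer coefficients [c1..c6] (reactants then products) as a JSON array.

T: 5·6 = 30 | 2·0+3·0+2·8+2·6+1·2 = 30
R: 5·6 = 30 | 2·3+3·0+2·3+2·6+1·6 = 30
D: 5·7 = 35 | 2·8+3·0+2·4+2·5+1·1 = 35
B: 5·8 = 40 | 2·8+3·0+2·4+2·5+1·6 = 40
G: 5·7 = 35 | 2·7+3·4+2·1+2·0+1·7 = 35
gcd(5,2,3,2,2,1) = 1

Coefficients: [5, 2, 3, 2, 2, 1]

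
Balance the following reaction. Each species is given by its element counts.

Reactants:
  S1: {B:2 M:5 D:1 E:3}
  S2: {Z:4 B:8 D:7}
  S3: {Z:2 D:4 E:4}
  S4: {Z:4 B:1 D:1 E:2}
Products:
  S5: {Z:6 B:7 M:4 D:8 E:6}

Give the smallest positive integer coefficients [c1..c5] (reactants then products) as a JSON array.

Coefficients: [4, 3, 3, 3, 5]

Z: 4·0+3·4+3·2+3·4 = 30 | 5·6 = 30
B: 4·2+3·8+3·0+3·1 = 35 | 5·7 = 35
M: 4·5+3·0+3·0+3·0 = 20 | 5·4 = 20
D: 4·1+3·7+3·4+3·1 = 40 | 5·8 = 40
E: 4·3+3·0+3·4+3·2 = 30 | 5·6 = 30
gcd(4,3,3,3,5) = 1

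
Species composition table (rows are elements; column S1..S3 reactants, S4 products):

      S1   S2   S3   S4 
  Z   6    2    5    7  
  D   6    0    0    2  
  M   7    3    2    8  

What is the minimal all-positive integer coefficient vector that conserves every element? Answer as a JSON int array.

Coefficients: [1, 5, 1, 3]

Z: 1·6+5·2+1·5 = 21 | 3·7 = 21
D: 1·6+5·0+1·0 = 6 | 3·2 = 6
M: 1·7+5·3+1·2 = 24 | 3·8 = 24
gcd(1,5,1,3) = 1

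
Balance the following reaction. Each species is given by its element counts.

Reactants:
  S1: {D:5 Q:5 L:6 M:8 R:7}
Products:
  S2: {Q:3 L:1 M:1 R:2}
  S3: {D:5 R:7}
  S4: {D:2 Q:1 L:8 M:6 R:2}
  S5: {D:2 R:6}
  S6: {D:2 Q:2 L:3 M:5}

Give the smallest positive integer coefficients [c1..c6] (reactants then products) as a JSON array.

Coefficients: [5, 4, 1, 1, 3, 6]

D: 5·5 = 25 | 4·0+1·5+1·2+3·2+6·2 = 25
Q: 5·5 = 25 | 4·3+1·0+1·1+3·0+6·2 = 25
L: 5·6 = 30 | 4·1+1·0+1·8+3·0+6·3 = 30
M: 5·8 = 40 | 4·1+1·0+1·6+3·0+6·5 = 40
R: 5·7 = 35 | 4·2+1·7+1·2+3·6+6·0 = 35
gcd(5,4,1,1,3,6) = 1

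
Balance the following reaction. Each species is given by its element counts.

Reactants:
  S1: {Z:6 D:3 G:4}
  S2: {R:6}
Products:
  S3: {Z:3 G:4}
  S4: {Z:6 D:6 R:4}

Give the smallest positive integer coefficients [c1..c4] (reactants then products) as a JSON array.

Z: 6·6+2·0 = 36 | 6·3+3·6 = 36
D: 6·3+2·0 = 18 | 6·0+3·6 = 18
G: 6·4+2·0 = 24 | 6·4+3·0 = 24
R: 6·0+2·6 = 12 | 6·0+3·4 = 12
gcd(6,2,6,3) = 1

Coefficients: [6, 2, 6, 3]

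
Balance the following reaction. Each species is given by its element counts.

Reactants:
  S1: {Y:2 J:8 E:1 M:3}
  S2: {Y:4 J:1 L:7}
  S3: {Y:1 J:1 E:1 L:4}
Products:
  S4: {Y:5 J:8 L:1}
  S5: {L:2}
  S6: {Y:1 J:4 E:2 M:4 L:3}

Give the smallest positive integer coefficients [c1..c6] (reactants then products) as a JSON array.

Coefficients: [4, 2, 2, 3, 5, 3]

Y: 4·2+2·4+2·1 = 18 | 3·5+5·0+3·1 = 18
J: 4·8+2·1+2·1 = 36 | 3·8+5·0+3·4 = 36
E: 4·1+2·0+2·1 = 6 | 3·0+5·0+3·2 = 6
M: 4·3+2·0+2·0 = 12 | 3·0+5·0+3·4 = 12
L: 4·0+2·7+2·4 = 22 | 3·1+5·2+3·3 = 22
gcd(4,2,2,3,5,3) = 1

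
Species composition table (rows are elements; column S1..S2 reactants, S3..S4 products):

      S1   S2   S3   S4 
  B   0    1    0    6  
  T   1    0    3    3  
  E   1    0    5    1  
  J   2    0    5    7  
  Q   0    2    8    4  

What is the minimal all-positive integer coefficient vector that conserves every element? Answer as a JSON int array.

Coefficients: [6, 6, 1, 1]

B: 6·0+6·1 = 6 | 1·0+1·6 = 6
T: 6·1+6·0 = 6 | 1·3+1·3 = 6
E: 6·1+6·0 = 6 | 1·5+1·1 = 6
J: 6·2+6·0 = 12 | 1·5+1·7 = 12
Q: 6·0+6·2 = 12 | 1·8+1·4 = 12
gcd(6,6,1,1) = 1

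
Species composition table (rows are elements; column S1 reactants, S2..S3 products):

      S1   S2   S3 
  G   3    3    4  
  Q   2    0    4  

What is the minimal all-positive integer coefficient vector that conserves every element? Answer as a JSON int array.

G: 6·3 = 18 | 2·3+3·4 = 18
Q: 6·2 = 12 | 2·0+3·4 = 12
gcd(6,2,3) = 1

Coefficients: [6, 2, 3]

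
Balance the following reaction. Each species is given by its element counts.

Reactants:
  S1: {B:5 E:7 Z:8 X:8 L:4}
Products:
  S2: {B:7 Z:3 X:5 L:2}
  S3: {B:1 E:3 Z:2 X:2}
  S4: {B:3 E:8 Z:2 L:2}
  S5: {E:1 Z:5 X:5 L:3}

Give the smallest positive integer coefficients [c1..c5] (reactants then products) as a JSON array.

Coefficients: [5, 2, 5, 2, 4]

B: 5·5 = 25 | 2·7+5·1+2·3+4·0 = 25
E: 5·7 = 35 | 2·0+5·3+2·8+4·1 = 35
Z: 5·8 = 40 | 2·3+5·2+2·2+4·5 = 40
X: 5·8 = 40 | 2·5+5·2+2·0+4·5 = 40
L: 5·4 = 20 | 2·2+5·0+2·2+4·3 = 20
gcd(5,2,5,2,4) = 1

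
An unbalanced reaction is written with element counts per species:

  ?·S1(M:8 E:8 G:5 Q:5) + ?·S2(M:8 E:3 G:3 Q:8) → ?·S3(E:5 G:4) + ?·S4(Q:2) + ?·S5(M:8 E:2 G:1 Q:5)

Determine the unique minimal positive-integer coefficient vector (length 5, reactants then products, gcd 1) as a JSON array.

M: 3·8+2·8 = 40 | 4·0+3·0+5·8 = 40
E: 3·8+2·3 = 30 | 4·5+3·0+5·2 = 30
G: 3·5+2·3 = 21 | 4·4+3·0+5·1 = 21
Q: 3·5+2·8 = 31 | 4·0+3·2+5·5 = 31
gcd(3,2,4,3,5) = 1

Coefficients: [3, 2, 4, 3, 5]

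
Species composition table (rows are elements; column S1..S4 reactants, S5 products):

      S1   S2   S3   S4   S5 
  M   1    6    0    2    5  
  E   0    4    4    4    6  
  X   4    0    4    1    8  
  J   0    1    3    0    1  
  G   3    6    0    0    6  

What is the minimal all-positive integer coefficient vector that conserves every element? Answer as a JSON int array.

M: 6·1+1·6+1·0+4·2 = 20 | 4·5 = 20
E: 6·0+1·4+1·4+4·4 = 24 | 4·6 = 24
X: 6·4+1·0+1·4+4·1 = 32 | 4·8 = 32
J: 6·0+1·1+1·3+4·0 = 4 | 4·1 = 4
G: 6·3+1·6+1·0+4·0 = 24 | 4·6 = 24
gcd(6,1,1,4,4) = 1

Coefficients: [6, 1, 1, 4, 4]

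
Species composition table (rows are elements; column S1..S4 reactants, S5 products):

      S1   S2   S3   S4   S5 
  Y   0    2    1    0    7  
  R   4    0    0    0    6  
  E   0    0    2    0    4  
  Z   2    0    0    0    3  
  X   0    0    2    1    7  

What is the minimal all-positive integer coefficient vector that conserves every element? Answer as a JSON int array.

Coefficients: [3, 5, 4, 6, 2]

Y: 3·0+5·2+4·1+6·0 = 14 | 2·7 = 14
R: 3·4+5·0+4·0+6·0 = 12 | 2·6 = 12
E: 3·0+5·0+4·2+6·0 = 8 | 2·4 = 8
Z: 3·2+5·0+4·0+6·0 = 6 | 2·3 = 6
X: 3·0+5·0+4·2+6·1 = 14 | 2·7 = 14
gcd(3,5,4,6,2) = 1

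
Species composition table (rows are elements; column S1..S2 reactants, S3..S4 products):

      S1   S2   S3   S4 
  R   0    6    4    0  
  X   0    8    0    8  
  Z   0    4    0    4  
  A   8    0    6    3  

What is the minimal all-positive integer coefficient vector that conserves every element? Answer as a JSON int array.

Coefficients: [3, 2, 3, 2]

R: 3·0+2·6 = 12 | 3·4+2·0 = 12
X: 3·0+2·8 = 16 | 3·0+2·8 = 16
Z: 3·0+2·4 = 8 | 3·0+2·4 = 8
A: 3·8+2·0 = 24 | 3·6+2·3 = 24
gcd(3,2,3,2) = 1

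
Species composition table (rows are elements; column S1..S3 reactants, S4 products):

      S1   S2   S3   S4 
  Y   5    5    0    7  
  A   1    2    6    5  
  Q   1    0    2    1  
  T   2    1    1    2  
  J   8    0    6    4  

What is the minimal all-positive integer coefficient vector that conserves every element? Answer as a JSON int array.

Coefficients: [1, 6, 2, 5]

Y: 1·5+6·5+2·0 = 35 | 5·7 = 35
A: 1·1+6·2+2·6 = 25 | 5·5 = 25
Q: 1·1+6·0+2·2 = 5 | 5·1 = 5
T: 1·2+6·1+2·1 = 10 | 5·2 = 10
J: 1·8+6·0+2·6 = 20 | 5·4 = 20
gcd(1,6,2,5) = 1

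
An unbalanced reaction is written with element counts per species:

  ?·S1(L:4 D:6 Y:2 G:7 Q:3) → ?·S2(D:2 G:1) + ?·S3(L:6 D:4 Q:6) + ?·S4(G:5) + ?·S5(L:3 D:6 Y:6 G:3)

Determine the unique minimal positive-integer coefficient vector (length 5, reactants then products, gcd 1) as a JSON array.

Coefficients: [6, 6, 3, 6, 2]

L: 6·4 = 24 | 6·0+3·6+6·0+2·3 = 24
D: 6·6 = 36 | 6·2+3·4+6·0+2·6 = 36
Y: 6·2 = 12 | 6·0+3·0+6·0+2·6 = 12
G: 6·7 = 42 | 6·1+3·0+6·5+2·3 = 42
Q: 6·3 = 18 | 6·0+3·6+6·0+2·0 = 18
gcd(6,6,3,6,2) = 1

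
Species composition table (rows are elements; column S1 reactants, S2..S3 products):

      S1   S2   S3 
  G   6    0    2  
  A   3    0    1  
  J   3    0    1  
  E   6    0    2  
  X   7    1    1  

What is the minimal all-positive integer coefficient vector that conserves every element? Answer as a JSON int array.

G: 1·6 = 6 | 4·0+3·2 = 6
A: 1·3 = 3 | 4·0+3·1 = 3
J: 1·3 = 3 | 4·0+3·1 = 3
E: 1·6 = 6 | 4·0+3·2 = 6
X: 1·7 = 7 | 4·1+3·1 = 7
gcd(1,4,3) = 1

Coefficients: [1, 4, 3]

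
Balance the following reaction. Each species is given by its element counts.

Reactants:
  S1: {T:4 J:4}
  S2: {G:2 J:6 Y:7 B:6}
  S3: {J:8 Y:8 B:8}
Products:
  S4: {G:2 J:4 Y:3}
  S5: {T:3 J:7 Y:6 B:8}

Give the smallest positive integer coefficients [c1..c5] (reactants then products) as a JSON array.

Coefficients: [3, 4, 1, 4, 4]

G: 3·0+4·2+1·0 = 8 | 4·2+4·0 = 8
T: 3·4+4·0+1·0 = 12 | 4·0+4·3 = 12
J: 3·4+4·6+1·8 = 44 | 4·4+4·7 = 44
Y: 3·0+4·7+1·8 = 36 | 4·3+4·6 = 36
B: 3·0+4·6+1·8 = 32 | 4·0+4·8 = 32
gcd(3,4,1,4,4) = 1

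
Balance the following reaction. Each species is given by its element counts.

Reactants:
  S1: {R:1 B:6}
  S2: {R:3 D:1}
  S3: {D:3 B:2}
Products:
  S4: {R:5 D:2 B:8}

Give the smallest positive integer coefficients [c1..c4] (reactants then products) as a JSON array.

R: 5·1+5·3+1·0 = 20 | 4·5 = 20
D: 5·0+5·1+1·3 = 8 | 4·2 = 8
B: 5·6+5·0+1·2 = 32 | 4·8 = 32
gcd(5,5,1,4) = 1

Coefficients: [5, 5, 1, 4]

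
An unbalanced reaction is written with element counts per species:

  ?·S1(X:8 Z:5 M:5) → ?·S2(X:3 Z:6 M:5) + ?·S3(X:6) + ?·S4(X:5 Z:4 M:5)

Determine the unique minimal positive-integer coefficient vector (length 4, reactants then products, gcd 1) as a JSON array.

Coefficients: [6, 3, 4, 3]

X: 6·8 = 48 | 3·3+4·6+3·5 = 48
Z: 6·5 = 30 | 3·6+4·0+3·4 = 30
M: 6·5 = 30 | 3·5+4·0+3·5 = 30
gcd(6,3,4,3) = 1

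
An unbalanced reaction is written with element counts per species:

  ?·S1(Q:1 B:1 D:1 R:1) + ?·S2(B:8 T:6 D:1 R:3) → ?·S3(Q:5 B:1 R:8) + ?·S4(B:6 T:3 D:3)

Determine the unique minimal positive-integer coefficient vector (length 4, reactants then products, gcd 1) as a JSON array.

Q: 5·1+1·0 = 5 | 1·5+2·0 = 5
B: 5·1+1·8 = 13 | 1·1+2·6 = 13
T: 5·0+1·6 = 6 | 1·0+2·3 = 6
D: 5·1+1·1 = 6 | 1·0+2·3 = 6
R: 5·1+1·3 = 8 | 1·8+2·0 = 8
gcd(5,1,1,2) = 1

Coefficients: [5, 1, 1, 2]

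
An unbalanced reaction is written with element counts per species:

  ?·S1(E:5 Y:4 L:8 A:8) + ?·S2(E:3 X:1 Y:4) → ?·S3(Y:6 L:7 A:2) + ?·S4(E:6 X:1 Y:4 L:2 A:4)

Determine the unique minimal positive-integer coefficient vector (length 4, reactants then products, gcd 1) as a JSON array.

E: 3·5+5·3 = 30 | 2·0+5·6 = 30
X: 3·0+5·1 = 5 | 2·0+5·1 = 5
Y: 3·4+5·4 = 32 | 2·6+5·4 = 32
L: 3·8+5·0 = 24 | 2·7+5·2 = 24
A: 3·8+5·0 = 24 | 2·2+5·4 = 24
gcd(3,5,2,5) = 1

Coefficients: [3, 5, 2, 5]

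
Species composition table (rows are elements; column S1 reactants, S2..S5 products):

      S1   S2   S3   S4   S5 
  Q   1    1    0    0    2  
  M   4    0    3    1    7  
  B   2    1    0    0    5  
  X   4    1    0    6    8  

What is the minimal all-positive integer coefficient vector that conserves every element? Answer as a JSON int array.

Q: 6·1 = 6 | 2·1+3·0+1·0+2·2 = 6
M: 6·4 = 24 | 2·0+3·3+1·1+2·7 = 24
B: 6·2 = 12 | 2·1+3·0+1·0+2·5 = 12
X: 6·4 = 24 | 2·1+3·0+1·6+2·8 = 24
gcd(6,2,3,1,2) = 1

Coefficients: [6, 2, 3, 1, 2]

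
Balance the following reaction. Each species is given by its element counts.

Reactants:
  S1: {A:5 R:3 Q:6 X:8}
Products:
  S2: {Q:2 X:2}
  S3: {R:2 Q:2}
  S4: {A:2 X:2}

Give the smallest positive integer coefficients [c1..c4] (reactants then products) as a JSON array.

A: 2·5 = 10 | 3·0+3·0+5·2 = 10
R: 2·3 = 6 | 3·0+3·2+5·0 = 6
Q: 2·6 = 12 | 3·2+3·2+5·0 = 12
X: 2·8 = 16 | 3·2+3·0+5·2 = 16
gcd(2,3,3,5) = 1

Coefficients: [2, 3, 3, 5]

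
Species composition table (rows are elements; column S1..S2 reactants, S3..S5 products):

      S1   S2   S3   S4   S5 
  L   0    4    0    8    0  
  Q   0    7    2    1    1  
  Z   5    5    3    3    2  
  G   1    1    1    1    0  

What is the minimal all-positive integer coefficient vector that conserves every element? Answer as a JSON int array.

Coefficients: [3, 2, 4, 1, 5]

L: 3·0+2·4 = 8 | 4·0+1·8+5·0 = 8
Q: 3·0+2·7 = 14 | 4·2+1·1+5·1 = 14
Z: 3·5+2·5 = 25 | 4·3+1·3+5·2 = 25
G: 3·1+2·1 = 5 | 4·1+1·1+5·0 = 5
gcd(3,2,4,1,5) = 1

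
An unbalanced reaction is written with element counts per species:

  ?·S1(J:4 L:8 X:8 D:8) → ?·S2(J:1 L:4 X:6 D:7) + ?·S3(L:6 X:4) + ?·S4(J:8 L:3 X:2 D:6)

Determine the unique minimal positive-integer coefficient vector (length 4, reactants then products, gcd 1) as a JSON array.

J: 5·4 = 20 | 4·1+3·0+2·8 = 20
L: 5·8 = 40 | 4·4+3·6+2·3 = 40
X: 5·8 = 40 | 4·6+3·4+2·2 = 40
D: 5·8 = 40 | 4·7+3·0+2·6 = 40
gcd(5,4,3,2) = 1

Coefficients: [5, 4, 3, 2]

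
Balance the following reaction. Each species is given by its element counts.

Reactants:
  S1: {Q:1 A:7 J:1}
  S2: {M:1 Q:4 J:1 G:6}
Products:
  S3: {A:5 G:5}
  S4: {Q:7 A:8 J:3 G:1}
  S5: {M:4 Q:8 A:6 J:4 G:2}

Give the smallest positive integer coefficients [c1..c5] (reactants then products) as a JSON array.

M: 6·0+4·1 = 4 | 4·0+2·0+1·4 = 4
Q: 6·1+4·4 = 22 | 4·0+2·7+1·8 = 22
A: 6·7+4·0 = 42 | 4·5+2·8+1·6 = 42
J: 6·1+4·1 = 10 | 4·0+2·3+1·4 = 10
G: 6·0+4·6 = 24 | 4·5+2·1+1·2 = 24
gcd(6,4,4,2,1) = 1

Coefficients: [6, 4, 4, 2, 1]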